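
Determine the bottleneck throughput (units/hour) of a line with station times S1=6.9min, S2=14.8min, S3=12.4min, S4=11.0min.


Bottleneck = longest station time
Station times: [6.9, 14.8, 12.4, 11.0]
Max = 14.8 min
Rate = 60 / 14.8
= 4.05 units/hour (bottleneck: 14.8min)


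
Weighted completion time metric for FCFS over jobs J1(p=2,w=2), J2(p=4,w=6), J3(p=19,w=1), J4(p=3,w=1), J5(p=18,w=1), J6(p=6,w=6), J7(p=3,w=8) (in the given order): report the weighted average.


Completion times:
  J1: C=2, w×C=2×2=4
  J2: C=6, w×C=6×6=36
  J3: C=25, w×C=1×25=25
  J4: C=28, w×C=1×28=28
  J5: C=46, w×C=1×46=46
  J6: C=52, w×C=6×52=312
  J7: C=55, w×C=8×55=440
Sum w×C = 891
Sum w = 25
Weighted avg = 891/25
= 35.64


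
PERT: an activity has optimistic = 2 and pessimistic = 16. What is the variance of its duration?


σ² = ((p - o) / 6)² = (p - o)² / 36
= (16 - 2)² / 36
= 14² / 36
= 196 / 36
= 5.4444


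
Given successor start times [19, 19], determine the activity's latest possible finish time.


LF = min of all successor start times
Successors start at: [19, 19]
LF = min(19, 19)
= 19


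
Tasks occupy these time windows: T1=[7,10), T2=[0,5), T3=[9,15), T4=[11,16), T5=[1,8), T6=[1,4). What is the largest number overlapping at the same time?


Check each time point for overlaps:
  t=1: 3 tasks active (T2, T5, T6)
Max concurrent = 3


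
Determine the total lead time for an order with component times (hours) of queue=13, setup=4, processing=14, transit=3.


Lead time = queue + setup + processing + transit
= 13 + 4 + 14 + 3
= 34 hours


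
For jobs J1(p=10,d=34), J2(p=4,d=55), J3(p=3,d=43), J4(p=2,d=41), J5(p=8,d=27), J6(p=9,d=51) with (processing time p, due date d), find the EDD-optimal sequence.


EDD: sort by earliest due date
  J5: d=27, p=8
  J1: d=34, p=10
  J4: d=41, p=2
  J3: d=43, p=3
  J6: d=51, p=9
  J2: d=55, p=4
Order: J5 → J1 → J4 → J3 → J6 → J2


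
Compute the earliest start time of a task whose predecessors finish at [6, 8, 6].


ES = max of all predecessor completion times
Predecessors: [6, 8, 6]
ES = max(6, 8, 6)
= 8


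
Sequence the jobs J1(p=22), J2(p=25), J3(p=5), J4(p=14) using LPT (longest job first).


LPT: sort by longest processing time first
  J2: p=25
  J1: p=22
  J4: p=14
  J3: p=5
Order: J2 → J1 → J4 → J3


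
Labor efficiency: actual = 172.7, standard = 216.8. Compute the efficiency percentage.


Efficiency = (actual / standard) × 100
= (172.7 / 216.8) × 100
= 79.7%


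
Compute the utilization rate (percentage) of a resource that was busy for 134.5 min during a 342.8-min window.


Utilization = busy / total × 100
= 134.5 / 342.8 × 100
= 39.2%


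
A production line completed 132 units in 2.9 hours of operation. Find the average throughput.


Throughput = units / time
= 132 / 2.9
= 45.5 units/hour


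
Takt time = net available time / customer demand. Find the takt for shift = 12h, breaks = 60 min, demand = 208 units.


Available = 12×60 - 60 = 660 min
Takt time = 660 / 208
= 3.17 min/unit


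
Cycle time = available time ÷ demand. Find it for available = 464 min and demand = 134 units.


Cycle time = available time / demand
= 464 / 134
= 3.46 min/unit


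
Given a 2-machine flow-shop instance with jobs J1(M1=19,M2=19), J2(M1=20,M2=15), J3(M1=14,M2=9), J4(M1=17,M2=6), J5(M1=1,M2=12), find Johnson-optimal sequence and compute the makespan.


Johnson's rule:
Group 1 (M1≤M2, sort by M1): ['J5', 'J1']
Group 2 (M1>M2, sort desc M2): ['J2', 'J3', 'J4']
Sequence: J5 → J1 → J2 → J3 → J4
Makespan calculation:
  J5: M1 done=1, M2 done=13
  J1: M1 done=20, M2 done=39
  J2: M1 done=40, M2 done=55
  J3: M1 done=54, M2 done=64
  J4: M1 done=71, M2 done=77
= Sequence: J5 → J1 → J2 → J3 → J4, Makespan: 77


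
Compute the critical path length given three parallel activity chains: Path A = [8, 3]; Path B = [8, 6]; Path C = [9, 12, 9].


Path A: 8 + 3 = 11
Path B: 8 + 6 = 14
Path C: 9 + 12 + 9 = 30
Critical path = longest = max(11, 14, 30)
= 30 (Path C)


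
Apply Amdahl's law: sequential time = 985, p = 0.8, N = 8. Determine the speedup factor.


Amdahl's law: T_p = T × ((1-p) + p/N)
= 985 × ((1-0.8) + 0.8/8)
= 985 × (0.20 + 0.1000)
= 985 × 0.3000
= 295.50
Speedup = 985/295.50
= 3.33×


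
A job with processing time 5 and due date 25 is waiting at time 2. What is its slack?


Slack = due - current_time - processing
= 25 - 2 - 5
= 18


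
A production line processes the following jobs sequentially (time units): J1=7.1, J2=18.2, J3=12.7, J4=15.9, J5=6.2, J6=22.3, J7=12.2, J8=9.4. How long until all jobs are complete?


Sequential makespan: sum all processing times
= 7.1 + 18.2 + 12.7 + 15.9 + 6.2 + 22.3 + 12.2 + 9.4
= 104.0 time units


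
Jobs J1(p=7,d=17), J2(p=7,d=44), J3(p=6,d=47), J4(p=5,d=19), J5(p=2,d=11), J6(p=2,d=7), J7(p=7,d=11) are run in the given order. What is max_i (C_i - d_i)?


Lateness per job (L = C - d):
  J1: C=7, d=17, L=-10
  J2: C=14, d=44, L=-30
  J3: C=20, d=47, L=-27
  J4: C=25, d=19, L=6
  J5: C=27, d=11, L=16
  J6: C=29, d=7, L=22
  J7: C=36, d=11, L=25
Lmax = max(-10, -30, -27, 6, 16, 22, 25)
= 25


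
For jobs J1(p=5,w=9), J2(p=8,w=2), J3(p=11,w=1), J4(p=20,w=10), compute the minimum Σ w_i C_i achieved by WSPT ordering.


WSPT order (by p/w): J1 → J4 → J2 → J3
  J1: C=5, w·C=9×5=45
  J4: C=25, w·C=10×25=250
  J2: C=33, w·C=2×33=66
  J3: C=44, w·C=1×44=44
Σ w·C = 405
= 405


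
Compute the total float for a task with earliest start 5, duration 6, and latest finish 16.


EF = ES + duration = 5 + 6 = 11
LS = LF - duration = 16 - 6 = 10
Total Float = LF - EF = 16 - 11
(or LS - ES = 10 - 5)
= 5


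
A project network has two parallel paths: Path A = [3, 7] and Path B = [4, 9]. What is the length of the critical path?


Path A: 3 + 7 = 10
Path B: 4 + 9 = 13
Critical path = longest = max(10, 13)
= 13 (Path B)


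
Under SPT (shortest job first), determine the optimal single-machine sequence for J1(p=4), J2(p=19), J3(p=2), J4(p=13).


SPT: sort by shortest processing time
  J3: p=2
  J1: p=4
  J4: p=13
  J2: p=19
Order: J3 → J1 → J4 → J2


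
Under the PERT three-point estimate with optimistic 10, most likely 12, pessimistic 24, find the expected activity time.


te = (o + 4m + p) / 6
= (10 + 4×12 + 24) / 6
= (10 + 48 + 24) / 6
= 82 / 6
= 13.67


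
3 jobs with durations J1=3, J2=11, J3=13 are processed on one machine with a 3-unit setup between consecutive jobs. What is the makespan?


Makespan = Σ processing + (n-1) × setup
= (3 + 11 + 13) + (3-1)×3
= 27 + 6
= 33 time units


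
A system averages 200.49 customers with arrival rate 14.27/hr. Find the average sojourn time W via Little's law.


Little's law: L = λW → W = L / λ
= 200.49 / 14.27
= 14.05 hours


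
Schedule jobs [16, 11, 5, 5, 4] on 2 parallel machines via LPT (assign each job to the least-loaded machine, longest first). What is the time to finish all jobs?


Jobs (LPT sorted): [16, 11, 5, 5, 4]
Machines: 2
  J=16 → Machine 1 (load: 0+16=16)
  J=11 → Machine 2 (load: 0+11=11)
  J=5 → Machine 2 (load: 11+5=16)
  J=5 → Machine 1 (load: 16+5=21)
  J=4 → Machine 2 (load: 16+4=20)
Machine loads: [21, 20]
Makespan = max = 21 time units


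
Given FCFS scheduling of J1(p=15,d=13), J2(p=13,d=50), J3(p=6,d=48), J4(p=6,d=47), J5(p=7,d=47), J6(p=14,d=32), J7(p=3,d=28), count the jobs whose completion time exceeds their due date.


Completion vs due date:
  J1: C=15, d=13 → TARDY
  J2: C=28, d=50 → on time
  J3: C=34, d=48 → on time
  J4: C=40, d=47 → on time
  J5: C=47, d=47 → on time
  J6: C=61, d=32 → TARDY
  J7: C=64, d=28 → TARDY
Tardy jobs: J1, J6, J7
Count = 3


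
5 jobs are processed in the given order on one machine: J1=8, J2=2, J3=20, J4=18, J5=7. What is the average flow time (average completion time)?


Completion times:
  J1: completes at 8
  J2: completes at 10
  J3: completes at 30
  J4: completes at 48
  J5: completes at 55
Sum = 151
Average = 151/5
= 30.20


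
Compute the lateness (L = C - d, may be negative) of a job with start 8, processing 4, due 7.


Completion = 8 + 4 = 12
Lateness = C - d = 12 - 7
= 5


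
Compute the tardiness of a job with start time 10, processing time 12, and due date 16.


Completion = start + processing = 10 + 12 = 22
Tardiness = max(0, C - d) = max(0, 22 - 16)
= max(0, 6)
= 6


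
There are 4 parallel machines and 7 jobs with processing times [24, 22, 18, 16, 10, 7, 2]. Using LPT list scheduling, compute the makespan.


Jobs (LPT sorted): [24, 22, 18, 16, 10, 7, 2]
Machines: 4
  J=24 → Machine 1 (load: 0+24=24)
  J=22 → Machine 2 (load: 0+22=22)
  J=18 → Machine 3 (load: 0+18=18)
  J=16 → Machine 4 (load: 0+16=16)
  J=10 → Machine 4 (load: 16+10=26)
  J=7 → Machine 3 (load: 18+7=25)
  J=2 → Machine 2 (load: 22+2=24)
Machine loads: [24, 24, 25, 26]
Makespan = max = 26 time units


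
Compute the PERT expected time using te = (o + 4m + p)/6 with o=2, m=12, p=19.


te = (o + 4m + p) / 6
= (2 + 4×12 + 19) / 6
= (2 + 48 + 19) / 6
= 69 / 6
= 11.50


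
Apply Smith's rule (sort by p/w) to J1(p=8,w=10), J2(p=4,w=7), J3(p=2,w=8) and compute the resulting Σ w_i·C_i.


WSPT order (by p/w): J3 → J2 → J1
  J3: C=2, w·C=8×2=16
  J2: C=6, w·C=7×6=42
  J1: C=14, w·C=10×14=140
Σ w·C = 198
= 198


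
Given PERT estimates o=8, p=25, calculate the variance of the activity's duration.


σ² = ((p - o) / 6)² = (p - o)² / 36
= (25 - 8)² / 36
= 17² / 36
= 289 / 36
= 8.0278


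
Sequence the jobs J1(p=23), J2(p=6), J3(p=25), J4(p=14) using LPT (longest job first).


LPT: sort by longest processing time first
  J3: p=25
  J1: p=23
  J4: p=14
  J2: p=6
Order: J3 → J1 → J4 → J2


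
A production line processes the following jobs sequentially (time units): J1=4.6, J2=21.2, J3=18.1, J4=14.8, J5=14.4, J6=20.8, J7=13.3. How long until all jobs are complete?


Sequential makespan: sum all processing times
= 4.6 + 21.2 + 18.1 + 14.8 + 14.4 + 20.8 + 13.3
= 107.2 time units


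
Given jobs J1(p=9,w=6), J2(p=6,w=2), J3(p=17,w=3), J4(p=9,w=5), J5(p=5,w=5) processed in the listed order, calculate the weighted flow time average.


Completion times:
  J1: C=9, w×C=6×9=54
  J2: C=15, w×C=2×15=30
  J3: C=32, w×C=3×32=96
  J4: C=41, w×C=5×41=205
  J5: C=46, w×C=5×46=230
Sum w×C = 615
Sum w = 21
Weighted avg = 615/21
= 29.29


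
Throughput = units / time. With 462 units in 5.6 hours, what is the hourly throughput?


Throughput = units / time
= 462 / 5.6
= 82.5 units/hour


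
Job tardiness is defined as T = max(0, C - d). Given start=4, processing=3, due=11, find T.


Completion = start + processing = 4 + 3 = 7
Tardiness = max(0, C - d) = max(0, 7 - 11)
= max(0, -4)
= 0


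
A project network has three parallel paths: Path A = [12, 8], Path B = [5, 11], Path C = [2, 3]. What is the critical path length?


Path A: 12 + 8 = 20
Path B: 5 + 11 = 16
Path C: 2 + 3 = 5
Critical path = longest = max(20, 16, 5)
= 20 (Path A)


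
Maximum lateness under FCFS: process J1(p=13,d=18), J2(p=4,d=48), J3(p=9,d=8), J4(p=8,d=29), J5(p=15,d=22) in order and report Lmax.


Lateness per job (L = C - d):
  J1: C=13, d=18, L=-5
  J2: C=17, d=48, L=-31
  J3: C=26, d=8, L=18
  J4: C=34, d=29, L=5
  J5: C=49, d=22, L=27
Lmax = max(-5, -31, 18, 5, 27)
= 27


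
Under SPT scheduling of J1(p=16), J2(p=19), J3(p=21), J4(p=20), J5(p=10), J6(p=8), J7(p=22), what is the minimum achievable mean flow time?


SPT order: J6 → J5 → J1 → J2 → J4 → J3 → J7
Completion times:
  J6: C=8
  J5: C=18
  J1: C=34
  J2: C=53
  J4: C=73
  J3: C=94
  J7: C=116
Sum = 396, n = 7
Mean flow = 396/7
= 56.57


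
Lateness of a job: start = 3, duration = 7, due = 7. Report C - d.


Completion = 3 + 7 = 10
Lateness = C - d = 10 - 7
= 3


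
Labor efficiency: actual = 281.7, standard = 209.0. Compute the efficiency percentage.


Efficiency = (actual / standard) × 100
= (281.7 / 209.0) × 100
= 134.8%


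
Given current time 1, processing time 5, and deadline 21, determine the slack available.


Slack = due - current_time - processing
= 21 - 1 - 5
= 15


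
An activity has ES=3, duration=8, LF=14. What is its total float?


EF = ES + duration = 3 + 8 = 11
LS = LF - duration = 14 - 8 = 6
Total Float = LF - EF = 14 - 11
(or LS - ES = 6 - 3)
= 3


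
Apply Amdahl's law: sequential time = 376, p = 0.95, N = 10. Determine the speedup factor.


Amdahl's law: T_p = T × ((1-p) + p/N)
= 376 × ((1-0.95) + 0.95/10)
= 376 × (0.05 + 0.0950)
= 376 × 0.1450
= 54.52
Speedup = 376/54.52
= 6.90×


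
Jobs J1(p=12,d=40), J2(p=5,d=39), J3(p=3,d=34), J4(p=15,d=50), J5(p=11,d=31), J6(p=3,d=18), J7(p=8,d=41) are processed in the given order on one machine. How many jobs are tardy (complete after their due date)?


Completion vs due date:
  J1: C=12, d=40 → on time
  J2: C=17, d=39 → on time
  J3: C=20, d=34 → on time
  J4: C=35, d=50 → on time
  J5: C=46, d=31 → TARDY
  J6: C=49, d=18 → TARDY
  J7: C=57, d=41 → TARDY
Tardy jobs: J5, J6, J7
Count = 3


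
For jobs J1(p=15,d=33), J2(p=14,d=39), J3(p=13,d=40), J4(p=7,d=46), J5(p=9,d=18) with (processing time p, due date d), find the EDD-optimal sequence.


EDD: sort by earliest due date
  J5: d=18, p=9
  J1: d=33, p=15
  J2: d=39, p=14
  J3: d=40, p=13
  J4: d=46, p=7
Order: J5 → J1 → J2 → J3 → J4


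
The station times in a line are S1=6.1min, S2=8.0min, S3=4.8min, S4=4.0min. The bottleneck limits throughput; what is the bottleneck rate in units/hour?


Bottleneck = longest station time
Station times: [6.1, 8.0, 4.8, 4.0]
Max = 8.0 min
Rate = 60 / 8.0
= 7.50 units/hour (bottleneck: 8.0min)


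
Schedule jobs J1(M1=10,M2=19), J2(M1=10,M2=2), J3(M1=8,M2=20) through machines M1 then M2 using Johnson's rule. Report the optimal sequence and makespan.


Johnson's rule:
Group 1 (M1≤M2, sort by M1): ['J3', 'J1']
Group 2 (M1>M2, sort desc M2): ['J2']
Sequence: J3 → J1 → J2
Makespan calculation:
  J3: M1 done=8, M2 done=28
  J1: M1 done=18, M2 done=47
  J2: M1 done=28, M2 done=49
= Sequence: J3 → J1 → J2, Makespan: 49


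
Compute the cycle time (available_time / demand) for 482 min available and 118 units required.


Cycle time = available time / demand
= 482 / 118
= 4.08 min/unit


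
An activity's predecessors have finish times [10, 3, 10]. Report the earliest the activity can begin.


ES = max of all predecessor completion times
Predecessors: [10, 3, 10]
ES = max(10, 3, 10)
= 10


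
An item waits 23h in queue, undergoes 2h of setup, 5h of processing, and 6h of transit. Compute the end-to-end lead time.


Lead time = queue + setup + processing + transit
= 23 + 2 + 5 + 6
= 36 hours


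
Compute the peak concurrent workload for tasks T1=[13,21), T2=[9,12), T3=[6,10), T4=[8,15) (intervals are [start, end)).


Check each time point for overlaps:
  t=9: 3 tasks active (T2, T3, T4)
Max concurrent = 3


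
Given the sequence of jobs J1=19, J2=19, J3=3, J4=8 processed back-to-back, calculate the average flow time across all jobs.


Completion times:
  J1: completes at 19
  J2: completes at 38
  J3: completes at 41
  J4: completes at 49
Sum = 147
Average = 147/4
= 36.75


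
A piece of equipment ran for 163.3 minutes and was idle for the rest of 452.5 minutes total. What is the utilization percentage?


Utilization = busy / total × 100
= 163.3 / 452.5 × 100
= 36.1%


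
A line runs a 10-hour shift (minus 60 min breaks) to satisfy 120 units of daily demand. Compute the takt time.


Available = 10×60 - 60 = 540 min
Takt time = 540 / 120
= 4.50 min/unit


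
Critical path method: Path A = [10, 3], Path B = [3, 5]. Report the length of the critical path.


Path A: 10 + 3 = 13
Path B: 3 + 5 = 8
Critical path = longest = max(13, 8)
= 13 (Path A)


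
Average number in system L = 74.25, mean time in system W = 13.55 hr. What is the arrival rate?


Little's law: L = λW → λ = L / W
= 74.25 / 13.55
= 5.48 per hour


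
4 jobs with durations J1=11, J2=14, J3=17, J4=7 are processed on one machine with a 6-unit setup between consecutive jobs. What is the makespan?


Makespan = Σ processing + (n-1) × setup
= (11 + 14 + 17 + 7) + (4-1)×6
= 49 + 18
= 67 time units


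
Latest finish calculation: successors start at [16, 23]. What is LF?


LF = min of all successor start times
Successors start at: [16, 23]
LF = min(16, 23)
= 16


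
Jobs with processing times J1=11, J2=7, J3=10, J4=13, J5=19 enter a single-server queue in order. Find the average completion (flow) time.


Completion times:
  J1: completes at 11
  J2: completes at 18
  J3: completes at 28
  J4: completes at 41
  J5: completes at 60
Sum = 158
Average = 158/5
= 31.60


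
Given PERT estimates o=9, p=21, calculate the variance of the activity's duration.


σ² = ((p - o) / 6)² = (p - o)² / 36
= (21 - 9)² / 36
= 12² / 36
= 144 / 36
= 4.0000


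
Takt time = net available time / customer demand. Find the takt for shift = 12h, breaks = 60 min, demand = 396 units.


Available = 12×60 - 60 = 660 min
Takt time = 660 / 396
= 1.67 min/unit


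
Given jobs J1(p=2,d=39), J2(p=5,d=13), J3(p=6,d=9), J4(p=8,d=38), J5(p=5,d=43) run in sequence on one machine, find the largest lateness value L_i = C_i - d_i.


Lateness per job (L = C - d):
  J1: C=2, d=39, L=-37
  J2: C=7, d=13, L=-6
  J3: C=13, d=9, L=4
  J4: C=21, d=38, L=-17
  J5: C=26, d=43, L=-17
Lmax = max(-37, -6, 4, -17, -17)
= 4


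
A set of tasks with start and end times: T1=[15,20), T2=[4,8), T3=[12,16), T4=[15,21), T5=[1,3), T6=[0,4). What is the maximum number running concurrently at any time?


Check each time point for overlaps:
  t=15: 3 tasks active (T1, T3, T4)
Max concurrent = 3


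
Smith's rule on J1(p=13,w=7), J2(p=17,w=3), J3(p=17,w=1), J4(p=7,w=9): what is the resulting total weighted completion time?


WSPT order (by p/w): J4 → J1 → J2 → J3
  J4: C=7, w·C=9×7=63
  J1: C=20, w·C=7×20=140
  J2: C=37, w·C=3×37=111
  J3: C=54, w·C=1×54=54
Σ w·C = 368
= 368


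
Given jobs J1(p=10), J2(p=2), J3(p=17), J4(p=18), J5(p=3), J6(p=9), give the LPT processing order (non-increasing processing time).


LPT: sort by longest processing time first
  J4: p=18
  J3: p=17
  J1: p=10
  J6: p=9
  J5: p=3
  J2: p=2
Order: J4 → J3 → J1 → J6 → J5 → J2


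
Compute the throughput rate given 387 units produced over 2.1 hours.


Throughput = units / time
= 387 / 2.1
= 184.3 units/hour


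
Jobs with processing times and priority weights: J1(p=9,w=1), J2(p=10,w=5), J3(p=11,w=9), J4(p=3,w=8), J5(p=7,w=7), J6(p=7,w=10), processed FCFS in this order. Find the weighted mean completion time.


Completion times:
  J1: C=9, w×C=1×9=9
  J2: C=19, w×C=5×19=95
  J3: C=30, w×C=9×30=270
  J4: C=33, w×C=8×33=264
  J5: C=40, w×C=7×40=280
  J6: C=47, w×C=10×47=470
Sum w×C = 1388
Sum w = 40
Weighted avg = 1388/40
= 34.70


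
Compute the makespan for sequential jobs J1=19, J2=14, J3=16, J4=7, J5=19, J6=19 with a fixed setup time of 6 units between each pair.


Makespan = Σ processing + (n-1) × setup
= (19 + 14 + 16 + 7 + 19 + 19) + (6-1)×6
= 94 + 30
= 124 time units


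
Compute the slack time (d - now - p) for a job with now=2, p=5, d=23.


Slack = due - current_time - processing
= 23 - 2 - 5
= 16


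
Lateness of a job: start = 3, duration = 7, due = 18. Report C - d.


Completion = 3 + 7 = 10
Lateness = C - d = 10 - 18
= -8


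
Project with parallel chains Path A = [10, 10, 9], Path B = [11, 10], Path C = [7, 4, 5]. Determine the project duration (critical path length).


Path A: 10 + 10 + 9 = 29
Path B: 11 + 10 = 21
Path C: 7 + 4 + 5 = 16
Critical path = longest = max(29, 21, 16)
= 29 (Path A)


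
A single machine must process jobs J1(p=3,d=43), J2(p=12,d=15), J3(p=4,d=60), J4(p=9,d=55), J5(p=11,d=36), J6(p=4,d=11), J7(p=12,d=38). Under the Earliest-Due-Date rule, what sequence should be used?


EDD: sort by earliest due date
  J6: d=11, p=4
  J2: d=15, p=12
  J5: d=36, p=11
  J7: d=38, p=12
  J1: d=43, p=3
  J4: d=55, p=9
  J3: d=60, p=4
Order: J6 → J2 → J5 → J7 → J1 → J4 → J3


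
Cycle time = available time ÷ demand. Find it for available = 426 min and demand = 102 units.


Cycle time = available time / demand
= 426 / 102
= 4.18 min/unit


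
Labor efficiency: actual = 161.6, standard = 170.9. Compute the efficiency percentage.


Efficiency = (actual / standard) × 100
= (161.6 / 170.9) × 100
= 94.6%


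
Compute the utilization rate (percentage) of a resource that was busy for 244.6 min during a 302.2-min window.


Utilization = busy / total × 100
= 244.6 / 302.2 × 100
= 80.9%


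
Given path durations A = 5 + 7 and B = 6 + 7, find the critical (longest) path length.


Path A: 5 + 7 = 12
Path B: 6 + 7 = 13
Critical path = longest = max(12, 13)
= 13 (Path B)


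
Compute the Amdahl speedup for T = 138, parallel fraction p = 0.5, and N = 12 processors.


Amdahl's law: T_p = T × ((1-p) + p/N)
= 138 × ((1-0.5) + 0.5/12)
= 138 × (0.50 + 0.0417)
= 138 × 0.5417
= 74.75
Speedup = 138/74.75
= 1.85×


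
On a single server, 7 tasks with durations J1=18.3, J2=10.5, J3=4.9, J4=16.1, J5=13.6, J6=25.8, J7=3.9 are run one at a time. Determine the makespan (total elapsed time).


Sequential makespan: sum all processing times
= 18.3 + 10.5 + 4.9 + 16.1 + 13.6 + 25.8 + 3.9
= 93.1 time units


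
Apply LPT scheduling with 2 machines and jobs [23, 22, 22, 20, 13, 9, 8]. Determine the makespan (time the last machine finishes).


Jobs (LPT sorted): [23, 22, 22, 20, 13, 9, 8]
Machines: 2
  J=23 → Machine 1 (load: 0+23=23)
  J=22 → Machine 2 (load: 0+22=22)
  J=22 → Machine 2 (load: 22+22=44)
  J=20 → Machine 1 (load: 23+20=43)
  J=13 → Machine 1 (load: 43+13=56)
  J=9 → Machine 2 (load: 44+9=53)
  J=8 → Machine 2 (load: 53+8=61)
Machine loads: [56, 61]
Makespan = max = 61 time units


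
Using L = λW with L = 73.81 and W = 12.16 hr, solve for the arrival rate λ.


Little's law: L = λW → λ = L / W
= 73.81 / 12.16
= 6.07 per hour


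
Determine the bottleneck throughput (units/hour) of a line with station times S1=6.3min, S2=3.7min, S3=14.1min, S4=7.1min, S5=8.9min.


Bottleneck = longest station time
Station times: [6.3, 3.7, 14.1, 7.1, 8.9]
Max = 14.1 min
Rate = 60 / 14.1
= 4.26 units/hour (bottleneck: 14.1min)


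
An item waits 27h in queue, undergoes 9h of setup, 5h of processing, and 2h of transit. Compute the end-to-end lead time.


Lead time = queue + setup + processing + transit
= 27 + 9 + 5 + 2
= 43 hours


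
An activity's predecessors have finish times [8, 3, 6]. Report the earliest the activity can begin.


ES = max of all predecessor completion times
Predecessors: [8, 3, 6]
ES = max(8, 3, 6)
= 8


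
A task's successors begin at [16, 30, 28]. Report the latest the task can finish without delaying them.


LF = min of all successor start times
Successors start at: [16, 30, 28]
LF = min(16, 30, 28)
= 16


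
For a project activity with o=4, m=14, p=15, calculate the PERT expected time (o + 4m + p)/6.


te = (o + 4m + p) / 6
= (4 + 4×14 + 15) / 6
= (4 + 56 + 15) / 6
= 75 / 6
= 12.50


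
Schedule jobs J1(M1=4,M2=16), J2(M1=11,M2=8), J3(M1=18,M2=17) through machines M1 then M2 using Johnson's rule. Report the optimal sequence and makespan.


Johnson's rule:
Group 1 (M1≤M2, sort by M1): ['J1']
Group 2 (M1>M2, sort desc M2): ['J3', 'J2']
Sequence: J1 → J3 → J2
Makespan calculation:
  J1: M1 done=4, M2 done=20
  J3: M1 done=22, M2 done=39
  J2: M1 done=33, M2 done=47
= Sequence: J1 → J3 → J2, Makespan: 47


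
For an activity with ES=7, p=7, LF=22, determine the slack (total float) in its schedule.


EF = ES + duration = 7 + 7 = 14
LS = LF - duration = 22 - 7 = 15
Total Float = LF - EF = 22 - 14
(or LS - ES = 15 - 7)
= 8


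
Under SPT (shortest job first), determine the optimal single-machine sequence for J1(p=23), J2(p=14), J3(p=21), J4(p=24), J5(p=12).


SPT: sort by shortest processing time
  J5: p=12
  J2: p=14
  J3: p=21
  J1: p=23
  J4: p=24
Order: J5 → J2 → J3 → J1 → J4


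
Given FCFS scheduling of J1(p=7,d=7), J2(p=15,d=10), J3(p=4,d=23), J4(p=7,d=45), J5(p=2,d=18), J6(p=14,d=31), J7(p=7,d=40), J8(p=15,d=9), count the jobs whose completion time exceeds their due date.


Completion vs due date:
  J1: C=7, d=7 → on time
  J2: C=22, d=10 → TARDY
  J3: C=26, d=23 → TARDY
  J4: C=33, d=45 → on time
  J5: C=35, d=18 → TARDY
  J6: C=49, d=31 → TARDY
  J7: C=56, d=40 → TARDY
  J8: C=71, d=9 → TARDY
Tardy jobs: J2, J3, J5, J6, J7, J8
Count = 6


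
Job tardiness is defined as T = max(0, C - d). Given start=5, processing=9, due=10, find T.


Completion = start + processing = 5 + 9 = 14
Tardiness = max(0, C - d) = max(0, 14 - 10)
= max(0, 4)
= 4


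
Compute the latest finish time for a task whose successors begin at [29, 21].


LF = min of all successor start times
Successors start at: [29, 21]
LF = min(29, 21)
= 21


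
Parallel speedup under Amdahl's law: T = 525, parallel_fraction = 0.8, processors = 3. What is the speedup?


Amdahl's law: T_p = T × ((1-p) + p/N)
= 525 × ((1-0.8) + 0.8/3)
= 525 × (0.20 + 0.2667)
= 525 × 0.4667
= 245.00
Speedup = 525/245.00
= 2.14×


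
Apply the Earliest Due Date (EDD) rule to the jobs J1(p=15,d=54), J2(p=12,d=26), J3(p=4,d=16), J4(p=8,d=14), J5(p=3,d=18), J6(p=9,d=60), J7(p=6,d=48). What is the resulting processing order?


EDD: sort by earliest due date
  J4: d=14, p=8
  J3: d=16, p=4
  J5: d=18, p=3
  J2: d=26, p=12
  J7: d=48, p=6
  J1: d=54, p=15
  J6: d=60, p=9
Order: J4 → J3 → J5 → J2 → J7 → J1 → J6


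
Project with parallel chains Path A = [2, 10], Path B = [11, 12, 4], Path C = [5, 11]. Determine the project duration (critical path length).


Path A: 2 + 10 = 12
Path B: 11 + 12 + 4 = 27
Path C: 5 + 11 = 16
Critical path = longest = max(12, 27, 16)
= 27 (Path B)


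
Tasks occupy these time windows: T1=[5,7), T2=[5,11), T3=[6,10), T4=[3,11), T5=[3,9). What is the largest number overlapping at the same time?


Check each time point for overlaps:
  t=6: 5 tasks active (T1, T2, T3, T4, T5)
Max concurrent = 5


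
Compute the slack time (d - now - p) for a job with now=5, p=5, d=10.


Slack = due - current_time - processing
= 10 - 5 - 5
= 0


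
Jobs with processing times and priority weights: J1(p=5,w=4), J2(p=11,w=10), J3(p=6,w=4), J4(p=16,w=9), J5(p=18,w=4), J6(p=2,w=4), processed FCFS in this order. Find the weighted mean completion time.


Completion times:
  J1: C=5, w×C=4×5=20
  J2: C=16, w×C=10×16=160
  J3: C=22, w×C=4×22=88
  J4: C=38, w×C=9×38=342
  J5: C=56, w×C=4×56=224
  J6: C=58, w×C=4×58=232
Sum w×C = 1066
Sum w = 35
Weighted avg = 1066/35
= 30.46


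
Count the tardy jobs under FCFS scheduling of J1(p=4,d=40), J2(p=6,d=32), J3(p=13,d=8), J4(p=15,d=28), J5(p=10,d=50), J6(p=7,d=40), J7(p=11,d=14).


Completion vs due date:
  J1: C=4, d=40 → on time
  J2: C=10, d=32 → on time
  J3: C=23, d=8 → TARDY
  J4: C=38, d=28 → TARDY
  J5: C=48, d=50 → on time
  J6: C=55, d=40 → TARDY
  J7: C=66, d=14 → TARDY
Tardy jobs: J3, J4, J6, J7
Count = 4


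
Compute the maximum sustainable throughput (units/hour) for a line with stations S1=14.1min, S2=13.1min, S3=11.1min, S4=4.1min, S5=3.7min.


Bottleneck = longest station time
Station times: [14.1, 13.1, 11.1, 4.1, 3.7]
Max = 14.1 min
Rate = 60 / 14.1
= 4.26 units/hour (bottleneck: 14.1min)


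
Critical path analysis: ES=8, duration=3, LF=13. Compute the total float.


EF = ES + duration = 8 + 3 = 11
LS = LF - duration = 13 - 3 = 10
Total Float = LF - EF = 13 - 11
(or LS - ES = 10 - 8)
= 2


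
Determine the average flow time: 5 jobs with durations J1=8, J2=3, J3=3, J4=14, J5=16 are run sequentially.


Completion times:
  J1: completes at 8
  J2: completes at 11
  J3: completes at 14
  J4: completes at 28
  J5: completes at 44
Sum = 105
Average = 105/5
= 21.00


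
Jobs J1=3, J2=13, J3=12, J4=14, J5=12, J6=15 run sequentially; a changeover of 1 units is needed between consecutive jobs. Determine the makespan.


Makespan = Σ processing + (n-1) × setup
= (3 + 13 + 12 + 14 + 12 + 15) + (6-1)×1
= 69 + 5
= 74 time units


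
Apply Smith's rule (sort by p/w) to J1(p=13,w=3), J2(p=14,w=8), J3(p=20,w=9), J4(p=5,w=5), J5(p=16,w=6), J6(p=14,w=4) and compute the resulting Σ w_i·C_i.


WSPT order (by p/w): J4 → J2 → J3 → J5 → J6 → J1
  J4: C=5, w·C=5×5=25
  J2: C=19, w·C=8×19=152
  J3: C=39, w·C=9×39=351
  J5: C=55, w·C=6×55=330
  J6: C=69, w·C=4×69=276
  J1: C=82, w·C=3×82=246
Σ w·C = 1380
= 1380


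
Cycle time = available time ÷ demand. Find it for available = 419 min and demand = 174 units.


Cycle time = available time / demand
= 419 / 174
= 2.41 min/unit


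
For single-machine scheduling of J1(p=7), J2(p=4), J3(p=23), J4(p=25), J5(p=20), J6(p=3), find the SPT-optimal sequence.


SPT: sort by shortest processing time
  J6: p=3
  J2: p=4
  J1: p=7
  J5: p=20
  J3: p=23
  J4: p=25
Order: J6 → J2 → J1 → J5 → J3 → J4


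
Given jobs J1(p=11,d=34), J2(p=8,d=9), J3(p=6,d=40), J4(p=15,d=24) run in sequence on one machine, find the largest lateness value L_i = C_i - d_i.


Lateness per job (L = C - d):
  J1: C=11, d=34, L=-23
  J2: C=19, d=9, L=10
  J3: C=25, d=40, L=-15
  J4: C=40, d=24, L=16
Lmax = max(-23, 10, -15, 16)
= 16


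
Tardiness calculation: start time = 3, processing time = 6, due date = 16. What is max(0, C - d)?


Completion = start + processing = 3 + 6 = 9
Tardiness = max(0, C - d) = max(0, 9 - 16)
= max(0, -7)
= 0


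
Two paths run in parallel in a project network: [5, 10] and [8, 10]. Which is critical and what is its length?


Path A: 5 + 10 = 15
Path B: 8 + 10 = 18
Critical path = longest = max(15, 18)
= 18 (Path B)


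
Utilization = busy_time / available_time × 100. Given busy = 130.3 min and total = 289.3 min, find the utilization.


Utilization = busy / total × 100
= 130.3 / 289.3 × 100
= 45.0%


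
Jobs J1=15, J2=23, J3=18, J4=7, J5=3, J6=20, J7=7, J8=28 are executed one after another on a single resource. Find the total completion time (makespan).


Sequential makespan: sum all processing times
= 15 + 23 + 18 + 7 + 3 + 20 + 7 + 28
= 121 time units


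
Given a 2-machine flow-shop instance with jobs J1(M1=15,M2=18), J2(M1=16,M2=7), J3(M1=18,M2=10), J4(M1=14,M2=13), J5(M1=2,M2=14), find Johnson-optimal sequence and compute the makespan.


Johnson's rule:
Group 1 (M1≤M2, sort by M1): ['J5', 'J1']
Group 2 (M1>M2, sort desc M2): ['J4', 'J3', 'J2']
Sequence: J5 → J1 → J4 → J3 → J2
Makespan calculation:
  J5: M1 done=2, M2 done=16
  J1: M1 done=17, M2 done=35
  J4: M1 done=31, M2 done=48
  J3: M1 done=49, M2 done=59
  J2: M1 done=65, M2 done=72
= Sequence: J5 → J1 → J4 → J3 → J2, Makespan: 72


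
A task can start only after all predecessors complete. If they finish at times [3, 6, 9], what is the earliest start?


ES = max of all predecessor completion times
Predecessors: [3, 6, 9]
ES = max(3, 6, 9)
= 9


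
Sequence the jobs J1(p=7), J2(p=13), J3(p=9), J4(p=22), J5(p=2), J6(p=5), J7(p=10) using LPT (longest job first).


LPT: sort by longest processing time first
  J4: p=22
  J2: p=13
  J7: p=10
  J3: p=9
  J1: p=7
  J6: p=5
  J5: p=2
Order: J4 → J2 → J7 → J3 → J1 → J6 → J5


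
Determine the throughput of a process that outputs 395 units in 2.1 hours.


Throughput = units / time
= 395 / 2.1
= 188.1 units/hour


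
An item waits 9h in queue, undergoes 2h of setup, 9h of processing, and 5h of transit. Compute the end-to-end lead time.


Lead time = queue + setup + processing + transit
= 9 + 2 + 9 + 5
= 25 hours


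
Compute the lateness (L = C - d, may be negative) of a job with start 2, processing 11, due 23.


Completion = 2 + 11 = 13
Lateness = C - d = 13 - 23
= -10


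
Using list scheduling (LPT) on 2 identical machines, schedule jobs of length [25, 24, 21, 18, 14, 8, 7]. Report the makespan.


Jobs (LPT sorted): [25, 24, 21, 18, 14, 8, 7]
Machines: 2
  J=25 → Machine 1 (load: 0+25=25)
  J=24 → Machine 2 (load: 0+24=24)
  J=21 → Machine 2 (load: 24+21=45)
  J=18 → Machine 1 (load: 25+18=43)
  J=14 → Machine 1 (load: 43+14=57)
  J=8 → Machine 2 (load: 45+8=53)
  J=7 → Machine 2 (load: 53+7=60)
Machine loads: [57, 60]
Makespan = max = 60 time units


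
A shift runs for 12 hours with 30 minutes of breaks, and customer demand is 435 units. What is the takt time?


Available = 12×60 - 30 = 690 min
Takt time = 690 / 435
= 1.59 min/unit


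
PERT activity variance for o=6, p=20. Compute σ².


σ² = ((p - o) / 6)² = (p - o)² / 36
= (20 - 6)² / 36
= 14² / 36
= 196 / 36
= 5.4444


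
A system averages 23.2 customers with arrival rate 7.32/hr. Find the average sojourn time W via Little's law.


Little's law: L = λW → W = L / λ
= 23.2 / 7.32
= 3.17 hours


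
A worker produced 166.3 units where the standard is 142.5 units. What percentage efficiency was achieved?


Efficiency = (actual / standard) × 100
= (166.3 / 142.5) × 100
= 116.7%


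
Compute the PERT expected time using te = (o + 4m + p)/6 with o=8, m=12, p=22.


te = (o + 4m + p) / 6
= (8 + 4×12 + 22) / 6
= (8 + 48 + 22) / 6
= 78 / 6
= 13.00


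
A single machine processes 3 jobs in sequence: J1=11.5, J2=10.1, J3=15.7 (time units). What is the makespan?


Sequential makespan: sum all processing times
= 11.5 + 10.1 + 15.7
= 37.3 time units


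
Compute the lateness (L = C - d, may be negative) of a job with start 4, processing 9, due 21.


Completion = 4 + 9 = 13
Lateness = C - d = 13 - 21
= -8


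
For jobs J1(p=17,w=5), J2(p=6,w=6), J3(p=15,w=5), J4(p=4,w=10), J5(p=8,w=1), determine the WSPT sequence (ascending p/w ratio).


WSPT (Smith's rule): sort by p/w ascending
  J4: p/w = 4/10 = 0.400
  J2: p/w = 6/6 = 1.000
  J3: p/w = 15/5 = 3.000
  J1: p/w = 17/5 = 3.400
  J5: p/w = 8/1 = 8.000
Order: J4 → J2 → J3 → J1 → J5


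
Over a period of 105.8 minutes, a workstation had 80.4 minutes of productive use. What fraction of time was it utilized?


Utilization = busy / total × 100
= 80.4 / 105.8 × 100
= 76.0%


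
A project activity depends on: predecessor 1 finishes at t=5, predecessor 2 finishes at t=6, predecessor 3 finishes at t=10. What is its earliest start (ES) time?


ES = max of all predecessor completion times
Predecessors: [5, 6, 10]
ES = max(5, 6, 10)
= 10


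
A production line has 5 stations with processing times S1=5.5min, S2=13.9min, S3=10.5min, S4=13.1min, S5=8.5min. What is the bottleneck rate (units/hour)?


Bottleneck = longest station time
Station times: [5.5, 13.9, 10.5, 13.1, 8.5]
Max = 13.9 min
Rate = 60 / 13.9
= 4.32 units/hour (bottleneck: 13.9min)


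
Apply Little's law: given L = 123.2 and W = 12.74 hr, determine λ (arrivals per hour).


Little's law: L = λW → λ = L / W
= 123.2 / 12.74
= 9.67 per hour


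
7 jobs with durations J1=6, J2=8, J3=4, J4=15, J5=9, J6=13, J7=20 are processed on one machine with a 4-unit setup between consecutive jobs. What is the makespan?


Makespan = Σ processing + (n-1) × setup
= (6 + 8 + 4 + 15 + 9 + 13 + 20) + (7-1)×4
= 75 + 24
= 99 time units


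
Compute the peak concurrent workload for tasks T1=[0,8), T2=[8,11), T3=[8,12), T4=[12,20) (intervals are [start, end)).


Check each time point for overlaps:
  t=8: 2 tasks active (T2, T3)
Max concurrent = 2


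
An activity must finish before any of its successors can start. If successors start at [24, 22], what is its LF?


LF = min of all successor start times
Successors start at: [24, 22]
LF = min(24, 22)
= 22


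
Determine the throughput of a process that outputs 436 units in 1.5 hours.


Throughput = units / time
= 436 / 1.5
= 290.7 units/hour


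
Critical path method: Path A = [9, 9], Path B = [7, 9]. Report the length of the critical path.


Path A: 9 + 9 = 18
Path B: 7 + 9 = 16
Critical path = longest = max(18, 16)
= 18 (Path A)


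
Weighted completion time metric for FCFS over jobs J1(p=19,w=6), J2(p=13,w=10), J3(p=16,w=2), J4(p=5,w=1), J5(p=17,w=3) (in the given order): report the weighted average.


Completion times:
  J1: C=19, w×C=6×19=114
  J2: C=32, w×C=10×32=320
  J3: C=48, w×C=2×48=96
  J4: C=53, w×C=1×53=53
  J5: C=70, w×C=3×70=210
Sum w×C = 793
Sum w = 22
Weighted avg = 793/22
= 36.05


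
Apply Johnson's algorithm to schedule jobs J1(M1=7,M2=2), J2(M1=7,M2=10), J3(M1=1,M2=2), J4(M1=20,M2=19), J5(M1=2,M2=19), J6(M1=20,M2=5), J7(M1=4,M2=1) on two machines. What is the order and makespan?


Johnson's rule:
Group 1 (M1≤M2, sort by M1): ['J3', 'J5', 'J2']
Group 2 (M1>M2, sort desc M2): ['J4', 'J6', 'J1', 'J7']
Sequence: J3 → J5 → J2 → J4 → J6 → J1 → J7
Makespan calculation:
  J3: M1 done=1, M2 done=3
  J5: M1 done=3, M2 done=22
  J2: M1 done=10, M2 done=32
  J4: M1 done=30, M2 done=51
  J6: M1 done=50, M2 done=56
  J1: M1 done=57, M2 done=59
  J7: M1 done=61, M2 done=62
= Sequence: J3 → J5 → J2 → J4 → J6 → J1 → J7, Makespan: 62


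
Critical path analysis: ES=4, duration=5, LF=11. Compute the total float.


EF = ES + duration = 4 + 5 = 9
LS = LF - duration = 11 - 5 = 6
Total Float = LF - EF = 11 - 9
(or LS - ES = 6 - 4)
= 2


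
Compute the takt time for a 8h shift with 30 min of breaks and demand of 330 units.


Available = 8×60 - 30 = 450 min
Takt time = 450 / 330
= 1.36 min/unit


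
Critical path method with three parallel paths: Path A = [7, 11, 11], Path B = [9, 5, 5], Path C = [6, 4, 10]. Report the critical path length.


Path A: 7 + 11 + 11 = 29
Path B: 9 + 5 + 5 = 19
Path C: 6 + 4 + 10 = 20
Critical path = longest = max(29, 19, 20)
= 29 (Path A)


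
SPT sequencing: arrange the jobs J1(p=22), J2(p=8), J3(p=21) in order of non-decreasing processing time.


SPT: sort by shortest processing time
  J2: p=8
  J3: p=21
  J1: p=22
Order: J2 → J3 → J1


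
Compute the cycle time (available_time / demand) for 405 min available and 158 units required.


Cycle time = available time / demand
= 405 / 158
= 2.56 min/unit


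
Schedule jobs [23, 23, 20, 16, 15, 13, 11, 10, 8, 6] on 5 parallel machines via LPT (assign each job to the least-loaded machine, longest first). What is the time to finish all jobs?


Jobs (LPT sorted): [23, 23, 20, 16, 15, 13, 11, 10, 8, 6]
Machines: 5
  J=23 → Machine 1 (load: 0+23=23)
  J=23 → Machine 2 (load: 0+23=23)
  J=20 → Machine 3 (load: 0+20=20)
  J=16 → Machine 4 (load: 0+16=16)
  J=15 → Machine 5 (load: 0+15=15)
  J=13 → Machine 5 (load: 15+13=28)
  J=11 → Machine 4 (load: 16+11=27)
  J=10 → Machine 3 (load: 20+10=30)
  J=8 → Machine 1 (load: 23+8=31)
  J=6 → Machine 2 (load: 23+6=29)
Machine loads: [31, 29, 30, 27, 28]
Makespan = max = 31 time units


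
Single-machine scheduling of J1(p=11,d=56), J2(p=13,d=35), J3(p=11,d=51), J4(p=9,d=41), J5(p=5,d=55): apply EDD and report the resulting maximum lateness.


EDD order: J2 → J4 → J3 → J5 → J1
Completion and lateness:
  J2: C=13, d=35, L=13-35=-22
  J4: C=22, d=41, L=22-41=-19
  J3: C=33, d=51, L=33-51=-18
  J5: C=38, d=55, L=38-55=-17
  J1: C=49, d=56, L=49-56=-7
Lmax = max(-22, -19, -18, -17, -7)
= -7


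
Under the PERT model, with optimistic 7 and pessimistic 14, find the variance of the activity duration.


σ² = ((p - o) / 6)² = (p - o)² / 36
= (14 - 7)² / 36
= 7² / 36
= 49 / 36
= 1.3611


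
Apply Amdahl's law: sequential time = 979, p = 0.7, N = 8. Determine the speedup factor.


Amdahl's law: T_p = T × ((1-p) + p/N)
= 979 × ((1-0.7) + 0.7/8)
= 979 × (0.30 + 0.0875)
= 979 × 0.3875
= 379.36
Speedup = 979/379.36
= 2.58×
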